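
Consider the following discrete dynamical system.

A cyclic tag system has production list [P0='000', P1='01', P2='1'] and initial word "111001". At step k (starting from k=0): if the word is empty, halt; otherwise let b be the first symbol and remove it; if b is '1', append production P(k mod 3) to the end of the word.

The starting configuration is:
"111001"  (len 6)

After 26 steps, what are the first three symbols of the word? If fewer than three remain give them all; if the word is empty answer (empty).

00

t=0: "111001"  (len 6)
t=1: "11001000"  (len 8)
t=2: "100100001"  (len 9)
t=3: "001000011"  (len 9)
t=4: "01000011"  (len 8)
t=5: "1000011"  (len 7)
t=6: "0000111"  (len 7)
t=7: "000111"  (len 6)
t=8: "00111"  (len 5)
t=9: "0111"  (len 4)
t=10: "111"  (len 3)
t=11: "1101"  (len 4)
t=12: "1011"  (len 4)
t=13: "011000"  (len 6)
t=14: "11000"  (len 5)
t=15: "10001"  (len 5)
t=16: "0001000"  (len 7)
t=17: "001000"  (len 6)
t=18: "01000"  (len 5)
t=19: "1000"  (len 4)
t=20: "00001"  (len 5)
t=21: "0001"  (len 4)
t=22: "001"  (len 3)
t=23: "01"  (len 2)
t=24: "1"  (len 1)
t=25: "000"  (len 3)
t=26: "00"  (len 2)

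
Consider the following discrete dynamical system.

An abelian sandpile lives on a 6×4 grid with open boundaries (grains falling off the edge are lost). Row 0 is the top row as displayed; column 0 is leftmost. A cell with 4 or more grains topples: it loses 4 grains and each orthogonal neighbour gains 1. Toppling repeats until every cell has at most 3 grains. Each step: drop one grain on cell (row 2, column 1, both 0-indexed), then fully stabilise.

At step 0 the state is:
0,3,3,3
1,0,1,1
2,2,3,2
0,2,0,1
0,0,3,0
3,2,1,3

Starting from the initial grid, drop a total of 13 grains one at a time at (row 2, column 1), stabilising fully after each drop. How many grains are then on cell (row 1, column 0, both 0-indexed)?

t=0: 0,3,3,3
1,0,1,1
2,2,3,2
0,2,0,1
0,0,3,0
3,2,1,3
t=1: 0,3,3,3
1,0,1,1
2,3,3,2
0,2,0,1
0,0,3,0
3,2,1,3
t=2: 0,3,3,3
1,1,2,1
3,1,0,3
0,3,1,1
0,0,3,0
3,2,1,3
t=3: 0,3,3,3
1,1,2,1
3,2,0,3
0,3,1,1
0,0,3,0
3,2,1,3
t=4: 0,3,3,3
1,1,2,1
3,3,0,3
0,3,1,1
0,0,3,0
3,2,1,3
t=5: 0,3,3,3
2,2,2,1
0,2,1,3
2,0,2,1
0,1,3,0
3,2,1,3
t=6: 0,3,3,3
2,2,2,1
0,3,1,3
2,0,2,1
0,1,3,0
3,2,1,3
t=7: 0,3,3,3
2,3,2,1
1,0,2,3
2,1,2,1
0,1,3,0
3,2,1,3
t=8: 0,3,3,3
2,3,2,1
1,1,2,3
2,1,2,1
0,1,3,0
3,2,1,3
t=9: 0,3,3,3
2,3,2,1
1,2,2,3
2,1,2,1
0,1,3,0
3,2,1,3
t=10: 0,3,3,3
2,3,2,1
1,3,2,3
2,1,2,1
0,1,3,0
3,2,1,3
t=11: 1,1,2,1
3,2,2,0
2,2,1,1
2,2,3,2
0,1,3,0
3,2,1,3
t=12: 1,1,2,1
3,2,2,0
2,3,1,1
2,2,3,2
0,1,3,0
3,2,1,3
t=13: 1,1,2,1
3,3,2,0
3,0,2,1
2,3,3,2
0,1,3,0
3,2,1,3

3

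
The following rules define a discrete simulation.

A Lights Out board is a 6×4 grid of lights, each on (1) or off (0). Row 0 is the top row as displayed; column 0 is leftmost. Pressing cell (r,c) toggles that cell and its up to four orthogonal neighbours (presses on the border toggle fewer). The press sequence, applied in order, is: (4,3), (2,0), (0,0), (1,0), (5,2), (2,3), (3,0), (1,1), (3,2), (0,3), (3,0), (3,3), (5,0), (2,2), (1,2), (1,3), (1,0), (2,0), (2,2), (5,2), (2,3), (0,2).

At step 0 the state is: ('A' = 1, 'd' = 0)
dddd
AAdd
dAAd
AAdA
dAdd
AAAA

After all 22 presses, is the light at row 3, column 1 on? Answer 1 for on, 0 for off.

0) dddd
AAdd
dAAd
AAdA
dAdd
AAAA
1) dddd
AAdd
dAAd
AAdd
dAAA
AAAd
2) dddd
dAdd
AdAd
dAdd
dAAA
AAAd
3) AAdd
AAdd
AdAd
dAdd
dAAA
AAAd
4) dAdd
dddd
ddAd
dAdd
dAAA
AAAd
5) dAdd
dddd
ddAd
dAdd
dAdA
AddA
6) dAdd
dddA
dddA
dAdA
dAdA
AddA
7) dAdd
dddA
AddA
AddA
AAdA
AddA
8) dddd
AAAA
AAdA
AddA
AAdA
AddA
9) dddd
AAAA
AAAA
AAAd
AAAA
AddA
10) ddAA
AAAd
AAAA
AAAd
AAAA
AddA
11) ddAA
AAAd
dAAA
ddAd
dAAA
AddA
12) ddAA
AAAd
dAAd
dddA
dAAd
AddA
13) ddAA
AAAd
dAAd
dddA
AAAd
dAdA
14) ddAA
AAdd
dddA
ddAA
AAAd
dAdA
15) dddA
AdAA
ddAA
ddAA
AAAd
dAdA
16) dddd
Addd
ddAd
ddAA
AAAd
dAdA
17) Addd
dAdd
AdAd
ddAA
AAAd
dAdA
18) Addd
AAdd
dAAd
AdAA
AAAd
dAdA
19) Addd
AAAd
dddA
AddA
AAAd
dAdA
20) Addd
AAAd
dddA
AddA
AAdd
ddAd
21) Addd
AAAA
ddAd
Addd
AAdd
ddAd
22) AAAA
AAdA
ddAd
Addd
AAdd
ddAd

0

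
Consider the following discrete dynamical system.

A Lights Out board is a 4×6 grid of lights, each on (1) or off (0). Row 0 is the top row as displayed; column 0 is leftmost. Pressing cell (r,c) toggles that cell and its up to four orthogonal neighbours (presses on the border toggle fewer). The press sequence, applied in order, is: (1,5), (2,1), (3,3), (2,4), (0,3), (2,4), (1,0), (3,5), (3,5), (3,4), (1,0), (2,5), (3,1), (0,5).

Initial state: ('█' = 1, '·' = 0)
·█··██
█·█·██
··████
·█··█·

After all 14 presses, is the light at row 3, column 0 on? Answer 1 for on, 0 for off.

1

t=0: ·█··██
█·█·██
··████
·█··█·
t=1: ·█··█·
█·█···
··███·
·█··█·
t=2: ·█··█·
███···
██·██·
····█·
t=3: ·█··█·
███···
██··█·
··██··
t=4: ·█··█·
███·█·
██·█·█
··███·
t=5: ·███··
█████·
██·█·█
··███·
t=6: ·███··
████··
██··█·
··██··
t=7: ████··
··██··
·█··█·
··██··
t=8: ████··
··██··
·█··██
··████
t=9: ████··
··██··
·█··█·
··██··
t=10: ████··
··██··
·█····
··█·██
t=11: ·███··
████··
██····
··█·██
t=12: ·███··
████·█
██··██
··█·█·
t=13: ·███··
████·█
█···██
██··█·
t=14: ·█████
████··
█···██
██··█·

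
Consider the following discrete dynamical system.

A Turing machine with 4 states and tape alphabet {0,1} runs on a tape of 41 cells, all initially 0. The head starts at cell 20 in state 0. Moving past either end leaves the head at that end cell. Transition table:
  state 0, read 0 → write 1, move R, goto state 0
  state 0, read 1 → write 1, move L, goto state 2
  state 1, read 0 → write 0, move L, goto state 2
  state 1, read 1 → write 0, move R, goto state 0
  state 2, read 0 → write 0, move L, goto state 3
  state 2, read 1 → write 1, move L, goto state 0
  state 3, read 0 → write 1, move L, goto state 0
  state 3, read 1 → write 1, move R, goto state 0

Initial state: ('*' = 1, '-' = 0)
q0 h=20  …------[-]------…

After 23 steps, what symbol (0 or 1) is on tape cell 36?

1

step 0: q0 h=20  …------[-]------…
step 1: q0 h=21  …-----*[-]------…
step 2: q0 h=22  …----**[-]------…
step 3: q0 h=23  …---***[-]------…
step 4: q0 h=24  …--****[-]------…
step 5: q0 h=25  …-*****[-]------…
step 6: q0 h=26  …******[-]------…
step 7: q0 h=27  …******[-]------…
step 8: q0 h=28  …******[-]------…
step 9: q0 h=29  …******[-]------…
step 10: q0 h=30  …******[-]------…
step 11: q0 h=31  …******[-]------…
step 12: q0 h=32  …******[-]------…
step 13: q0 h=33  …******[-]------…
step 14: q0 h=34  …******[-]------|
step 15: q0 h=35  …******[-]-----|
step 16: q0 h=36  …******[-]----|
step 17: q0 h=37  …******[-]---|
step 18: q0 h=38  …******[-]--|
step 19: q0 h=39  …******[-]-|
step 20: q0 h=40  …******[-]|
step 21: q0 h=40  …******[*]|
step 22: q2 h=39  …******[*]*|
step 23: q0 h=38  …******[*]**|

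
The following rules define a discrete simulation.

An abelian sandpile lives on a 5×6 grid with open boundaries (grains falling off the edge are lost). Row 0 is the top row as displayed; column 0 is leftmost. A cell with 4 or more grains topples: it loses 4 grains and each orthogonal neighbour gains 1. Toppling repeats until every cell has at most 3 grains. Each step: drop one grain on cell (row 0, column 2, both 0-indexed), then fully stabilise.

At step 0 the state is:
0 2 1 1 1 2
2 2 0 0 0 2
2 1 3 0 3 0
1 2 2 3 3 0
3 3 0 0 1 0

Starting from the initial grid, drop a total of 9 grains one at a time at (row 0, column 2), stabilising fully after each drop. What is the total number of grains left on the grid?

46

[0] 0 2 1 1 1 2
2 2 0 0 0 2
2 1 3 0 3 0
1 2 2 3 3 0
3 3 0 0 1 0
[1] 0 2 2 1 1 2
2 2 0 0 0 2
2 1 3 0 3 0
1 2 2 3 3 0
3 3 0 0 1 0
[2] 0 2 3 1 1 2
2 2 0 0 0 2
2 1 3 0 3 0
1 2 2 3 3 0
3 3 0 0 1 0
[3] 0 3 0 2 1 2
2 2 1 0 0 2
2 1 3 0 3 0
1 2 2 3 3 0
3 3 0 0 1 0
[4] 0 3 1 2 1 2
2 2 1 0 0 2
2 1 3 0 3 0
1 2 2 3 3 0
3 3 0 0 1 0
[5] 0 3 2 2 1 2
2 2 1 0 0 2
2 1 3 0 3 0
1 2 2 3 3 0
3 3 0 0 1 0
[6] 0 3 3 2 1 2
2 2 1 0 0 2
2 1 3 0 3 0
1 2 2 3 3 0
3 3 0 0 1 0
[7] 1 0 1 3 1 2
2 3 2 0 0 2
2 1 3 0 3 0
1 2 2 3 3 0
3 3 0 0 1 0
[8] 1 0 2 3 1 2
2 3 2 0 0 2
2 1 3 0 3 0
1 2 2 3 3 0
3 3 0 0 1 0
[9] 1 0 3 3 1 2
2 3 2 0 0 2
2 1 3 0 3 0
1 2 2 3 3 0
3 3 0 0 1 0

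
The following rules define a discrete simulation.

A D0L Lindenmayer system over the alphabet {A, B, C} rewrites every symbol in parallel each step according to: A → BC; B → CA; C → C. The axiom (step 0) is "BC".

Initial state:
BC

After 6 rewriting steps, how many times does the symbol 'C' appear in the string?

step 0: BC
step 1: CAC
step 2: CBCC
step 3: CCACC
step 4: CCBCCC
step 5: CCCACCC
step 6: CCCBCCCC

7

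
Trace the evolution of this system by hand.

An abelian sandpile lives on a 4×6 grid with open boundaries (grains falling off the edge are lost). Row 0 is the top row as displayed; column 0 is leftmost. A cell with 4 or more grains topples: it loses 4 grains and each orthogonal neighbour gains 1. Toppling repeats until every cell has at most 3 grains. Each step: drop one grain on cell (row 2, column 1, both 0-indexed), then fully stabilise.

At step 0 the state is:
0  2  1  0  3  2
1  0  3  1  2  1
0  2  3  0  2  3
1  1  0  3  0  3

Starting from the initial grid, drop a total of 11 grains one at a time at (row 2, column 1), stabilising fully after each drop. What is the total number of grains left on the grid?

43

0) 0  2  1  0  3  2
1  0  3  1  2  1
0  2  3  0  2  3
1  1  0  3  0  3
1) 0  2  1  0  3  2
1  0  3  1  2  1
0  3  3  0  2  3
1  1  0  3  0  3
2) 0  2  2  0  3  2
1  2  0  2  2  1
1  1  1  1  2  3
1  2  1  3  0  3
3) 0  2  2  0  3  2
1  2  0  2  2  1
1  2  1  1  2  3
1  2  1  3  0  3
4) 0  2  2  0  3  2
1  2  0  2  2  1
1  3  1  1  2  3
1  2  1  3  0  3
5) 0  2  2  0  3  2
1  3  0  2  2  1
2  0  2  1  2  3
1  3  1  3  0  3
6) 0  2  2  0  3  2
1  3  0  2  2  1
2  1  2  1  2  3
1  3  1  3  0  3
7) 0  2  2  0  3  2
1  3  0  2  2  1
2  2  2  1  2  3
1  3  1  3  0  3
8) 0  2  2  0  3  2
1  3  0  2  2  1
2  3  2  1  2  3
1  3  1  3  0  3
9) 0  3  2  0  3  2
2  0  1  2  2  1
3  2  3  1  2  3
2  0  2  3  0  3
10) 0  3  2  0  3  2
2  0  1  2  2  1
3  3  3  1  2  3
2  0  2  3  0  3
11) 0  3  2  0  3  2
3  1  2  2  2  1
0  2  0  2  2  3
3  1  3  3  0  3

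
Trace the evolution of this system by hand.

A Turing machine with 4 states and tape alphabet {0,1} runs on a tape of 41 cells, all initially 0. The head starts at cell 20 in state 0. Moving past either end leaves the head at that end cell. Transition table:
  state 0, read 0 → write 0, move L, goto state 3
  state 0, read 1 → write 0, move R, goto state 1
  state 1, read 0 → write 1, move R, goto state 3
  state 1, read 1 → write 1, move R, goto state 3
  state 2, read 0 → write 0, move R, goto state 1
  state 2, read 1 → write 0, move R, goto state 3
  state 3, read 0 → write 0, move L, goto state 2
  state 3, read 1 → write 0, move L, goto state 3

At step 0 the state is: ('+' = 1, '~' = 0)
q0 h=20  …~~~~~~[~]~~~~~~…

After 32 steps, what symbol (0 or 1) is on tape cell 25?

0) q0 h=20  …~~~~~~[~]~~~~~~…
1) q3 h=19  …~~~~~~[~]~~~~~~…
2) q2 h=18  …~~~~~~[~]~~~~~~…
3) q1 h=19  …~~~~~~[~]~~~~~~…
4) q3 h=20  …~~~~~+[~]~~~~~~…
5) q2 h=19  …~~~~~~[+]~~~~~~…
6) q3 h=20  …~~~~~~[~]~~~~~~…
7) q2 h=19  …~~~~~~[~]~~~~~~…
8) q1 h=20  …~~~~~~[~]~~~~~~…
9) q3 h=21  …~~~~~+[~]~~~~~~…
10) q2 h=20  …~~~~~~[+]~~~~~~…
11) q3 h=21  …~~~~~~[~]~~~~~~…
12) q2 h=20  …~~~~~~[~]~~~~~~…
13) q1 h=21  …~~~~~~[~]~~~~~~…
14) q3 h=22  …~~~~~+[~]~~~~~~…
15) q2 h=21  …~~~~~~[+]~~~~~~…
16) q3 h=22  …~~~~~~[~]~~~~~~…
17) q2 h=21  …~~~~~~[~]~~~~~~…
18) q1 h=22  …~~~~~~[~]~~~~~~…
19) q3 h=23  …~~~~~+[~]~~~~~~…
20) q2 h=22  …~~~~~~[+]~~~~~~…
21) q3 h=23  …~~~~~~[~]~~~~~~…
22) q2 h=22  …~~~~~~[~]~~~~~~…
23) q1 h=23  …~~~~~~[~]~~~~~~…
24) q3 h=24  …~~~~~+[~]~~~~~~…
25) q2 h=23  …~~~~~~[+]~~~~~~…
26) q3 h=24  …~~~~~~[~]~~~~~~…
27) q2 h=23  …~~~~~~[~]~~~~~~…
28) q1 h=24  …~~~~~~[~]~~~~~~…
29) q3 h=25  …~~~~~+[~]~~~~~~…
30) q2 h=24  …~~~~~~[+]~~~~~~…
31) q3 h=25  …~~~~~~[~]~~~~~~…
32) q2 h=24  …~~~~~~[~]~~~~~~…

0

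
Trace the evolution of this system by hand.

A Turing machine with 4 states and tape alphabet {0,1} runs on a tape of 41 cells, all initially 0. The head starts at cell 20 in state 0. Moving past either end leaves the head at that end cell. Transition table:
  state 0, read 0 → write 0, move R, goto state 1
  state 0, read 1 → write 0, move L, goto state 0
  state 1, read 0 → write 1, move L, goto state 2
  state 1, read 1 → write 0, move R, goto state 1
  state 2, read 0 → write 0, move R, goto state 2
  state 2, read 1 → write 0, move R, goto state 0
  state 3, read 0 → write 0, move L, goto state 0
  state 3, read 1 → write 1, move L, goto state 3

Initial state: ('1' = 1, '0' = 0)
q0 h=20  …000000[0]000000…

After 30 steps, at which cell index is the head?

34

t=0: q0 h=20  …000000[0]000000…
t=1: q1 h=21  …000000[0]000000…
t=2: q2 h=20  …000000[0]100000…
t=3: q2 h=21  …000000[1]000000…
t=4: q0 h=22  …000000[0]000000…
t=5: q1 h=23  …000000[0]000000…
t=6: q2 h=22  …000000[0]100000…
t=7: q2 h=23  …000000[1]000000…
t=8: q0 h=24  …000000[0]000000…
t=9: q1 h=25  …000000[0]000000…
t=10: q2 h=24  …000000[0]100000…
t=11: q2 h=25  …000000[1]000000…
t=12: q0 h=26  …000000[0]000000…
t=13: q1 h=27  …000000[0]000000…
t=14: q2 h=26  …000000[0]100000…
t=15: q2 h=27  …000000[1]000000…
t=16: q0 h=28  …000000[0]000000…
t=17: q1 h=29  …000000[0]000000…
t=18: q2 h=28  …000000[0]100000…
t=19: q2 h=29  …000000[1]000000…
t=20: q0 h=30  …000000[0]000000…
t=21: q1 h=31  …000000[0]000000…
t=22: q2 h=30  …000000[0]100000…
t=23: q2 h=31  …000000[1]000000…
t=24: q0 h=32  …000000[0]000000…
t=25: q1 h=33  …000000[0]000000…
t=26: q2 h=32  …000000[0]100000…
t=27: q2 h=33  …000000[1]000000…
t=28: q0 h=34  …000000[0]000000|
t=29: q1 h=35  …000000[0]00000|
t=30: q2 h=34  …000000[0]100000|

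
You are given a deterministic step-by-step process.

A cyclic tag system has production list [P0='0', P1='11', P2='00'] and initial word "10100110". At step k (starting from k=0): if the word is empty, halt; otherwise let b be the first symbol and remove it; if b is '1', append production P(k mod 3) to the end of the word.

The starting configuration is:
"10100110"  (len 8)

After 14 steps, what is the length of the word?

k=0  "10100110"  (len 8)
k=1  "01001100"  (len 8)
k=2  "1001100"  (len 7)
k=3  "00110000"  (len 8)
k=4  "0110000"  (len 7)
k=5  "110000"  (len 6)
k=6  "1000000"  (len 7)
k=7  "0000000"  (len 7)
k=8  "000000"  (len 6)
k=9  "00000"  (len 5)
k=10  "0000"  (len 4)
k=11  "000"  (len 3)
k=12  "00"  (len 2)
k=13  "0"  (len 1)
k=14  (halted — word empty)

0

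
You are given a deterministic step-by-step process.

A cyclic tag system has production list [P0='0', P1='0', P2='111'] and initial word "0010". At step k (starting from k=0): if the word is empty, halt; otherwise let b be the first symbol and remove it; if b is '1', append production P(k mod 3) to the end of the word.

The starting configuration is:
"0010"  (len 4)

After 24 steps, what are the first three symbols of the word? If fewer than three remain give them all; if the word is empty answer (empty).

110

k=0  "0010"  (len 4)
k=1  "010"  (len 3)
k=2  "10"  (len 2)
k=3  "0111"  (len 4)
k=4  "111"  (len 3)
k=5  "110"  (len 3)
k=6  "10111"  (len 5)
k=7  "01110"  (len 5)
k=8  "1110"  (len 4)
k=9  "110111"  (len 6)
k=10  "101110"  (len 6)
k=11  "011100"  (len 6)
k=12  "11100"  (len 5)
k=13  "11000"  (len 5)
k=14  "10000"  (len 5)
k=15  "0000111"  (len 7)
k=16  "000111"  (len 6)
k=17  "00111"  (len 5)
k=18  "0111"  (len 4)
k=19  "111"  (len 3)
k=20  "110"  (len 3)
k=21  "10111"  (len 5)
k=22  "01110"  (len 5)
k=23  "1110"  (len 4)
k=24  "110111"  (len 6)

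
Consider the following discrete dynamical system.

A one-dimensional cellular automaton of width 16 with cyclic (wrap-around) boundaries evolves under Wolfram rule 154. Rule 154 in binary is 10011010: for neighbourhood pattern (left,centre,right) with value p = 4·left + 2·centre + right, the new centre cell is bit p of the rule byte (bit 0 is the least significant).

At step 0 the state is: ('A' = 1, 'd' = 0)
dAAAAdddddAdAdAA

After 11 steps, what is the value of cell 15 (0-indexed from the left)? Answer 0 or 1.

k=0  dAAAAdddddAdAdAA
k=1  dAAAdAdddAddddAd
k=2  AAAdddAdAdAddAdA
k=3  AAdAdAdddddAAddA
k=4  AdddddAdddAAdAAA
k=5  dAdddAdAdAAddAAA
k=6  ddAdAddddAdAAAAd
k=7  dAdddAddAddAAAdA
k=8  ddAdAdAAdAAAAddd
k=9  dAddddAddAAAdAdd
k=10  AdAddAdAAAAdddAd
k=11  dddAAddAAAdAdAdd

0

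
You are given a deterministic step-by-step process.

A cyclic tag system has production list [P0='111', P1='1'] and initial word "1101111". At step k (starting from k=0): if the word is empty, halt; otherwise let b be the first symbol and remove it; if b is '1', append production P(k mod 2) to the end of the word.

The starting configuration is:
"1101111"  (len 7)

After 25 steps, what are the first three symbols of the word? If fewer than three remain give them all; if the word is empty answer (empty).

[0] "1101111"  (len 7)
[1] "101111111"  (len 9)
[2] "011111111"  (len 9)
[3] "11111111"  (len 8)
[4] "11111111"  (len 8)
[5] "1111111111"  (len 10)
[6] "1111111111"  (len 10)
[7] "111111111111"  (len 12)
[8] "111111111111"  (len 12)
[9] "11111111111111"  (len 14)
[10] "11111111111111"  (len 14)
[11] "1111111111111111"  (len 16)
[12] "1111111111111111"  (len 16)
[13] "111111111111111111"  (len 18)
[14] "111111111111111111"  (len 18)
[15] "11111111111111111111"  (len 20)
[16] "11111111111111111111"  (len 20)
[17] "1111111111111111111111"  (len 22)
[18] "1111111111111111111111"  (len 22)
[19] "111111111111111111111111"  (len 24)
[20] "111111111111111111111111"  (len 24)
[21] "11111111111111111111111111"  (len 26)
[22] "11111111111111111111111111"  (len 26)
[23] "1111111111111111111111111111"  (len 28)
[24] "1111111111111111111111111111"  (len 28)
[25] "111111111111111111111111111111"  (len 30)

111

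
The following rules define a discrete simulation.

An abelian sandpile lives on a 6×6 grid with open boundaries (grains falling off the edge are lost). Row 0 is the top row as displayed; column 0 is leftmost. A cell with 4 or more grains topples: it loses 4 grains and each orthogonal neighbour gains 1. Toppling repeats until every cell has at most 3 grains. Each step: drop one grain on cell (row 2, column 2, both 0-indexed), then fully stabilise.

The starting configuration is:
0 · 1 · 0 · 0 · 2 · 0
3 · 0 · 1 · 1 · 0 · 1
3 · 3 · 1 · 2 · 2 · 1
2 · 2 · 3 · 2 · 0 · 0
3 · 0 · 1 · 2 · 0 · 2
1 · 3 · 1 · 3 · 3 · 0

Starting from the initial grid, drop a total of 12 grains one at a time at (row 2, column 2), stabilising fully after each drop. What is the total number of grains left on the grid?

gen 0: 0 · 1 · 0 · 0 · 2 · 0
3 · 0 · 1 · 1 · 0 · 1
3 · 3 · 1 · 2 · 2 · 1
2 · 2 · 3 · 2 · 0 · 0
3 · 0 · 1 · 2 · 0 · 2
1 · 3 · 1 · 3 · 3 · 0
gen 1: 0 · 1 · 0 · 0 · 2 · 0
3 · 0 · 1 · 1 · 0 · 1
3 · 3 · 2 · 2 · 2 · 1
2 · 2 · 3 · 2 · 0 · 0
3 · 0 · 1 · 2 · 0 · 2
1 · 3 · 1 · 3 · 3 · 0
gen 2: 0 · 1 · 0 · 0 · 2 · 0
3 · 0 · 1 · 1 · 0 · 1
3 · 3 · 3 · 2 · 2 · 1
2 · 2 · 3 · 2 · 0 · 0
3 · 0 · 1 · 2 · 0 · 2
1 · 3 · 1 · 3 · 3 · 0
gen 3: 1 · 1 · 0 · 0 · 2 · 0
0 · 2 · 2 · 1 · 0 · 1
2 · 2 · 2 · 3 · 2 · 1
1 · 1 · 1 · 3 · 0 · 0
0 · 2 · 2 · 2 · 0 · 2
2 · 3 · 1 · 3 · 3 · 0
gen 4: 1 · 1 · 0 · 0 · 2 · 0
0 · 2 · 2 · 1 · 0 · 1
2 · 2 · 3 · 3 · 2 · 1
1 · 1 · 1 · 3 · 0 · 0
0 · 2 · 2 · 2 · 0 · 2
2 · 3 · 1 · 3 · 3 · 0
gen 5: 1 · 1 · 0 · 0 · 2 · 0
0 · 2 · 3 · 2 · 0 · 1
2 · 3 · 1 · 1 · 3 · 1
1 · 1 · 3 · 0 · 1 · 0
0 · 2 · 2 · 3 · 0 · 2
2 · 3 · 1 · 3 · 3 · 0
gen 6: 1 · 1 · 0 · 0 · 2 · 0
0 · 2 · 3 · 2 · 0 · 1
2 · 3 · 2 · 1 · 3 · 1
1 · 1 · 3 · 0 · 1 · 0
0 · 2 · 2 · 3 · 0 · 2
2 · 3 · 1 · 3 · 3 · 0
gen 7: 1 · 1 · 0 · 0 · 2 · 0
0 · 2 · 3 · 2 · 0 · 1
2 · 3 · 3 · 1 · 3 · 1
1 · 1 · 3 · 0 · 1 · 0
0 · 2 · 2 · 3 · 0 · 2
2 · 3 · 1 · 3 · 3 · 0
gen 8: 1 · 2 · 1 · 0 · 2 · 0
1 · 0 · 1 · 3 · 0 · 1
3 · 1 · 3 · 2 · 3 · 1
1 · 3 · 0 · 1 · 1 · 0
0 · 2 · 3 · 3 · 0 · 2
2 · 3 · 1 · 3 · 3 · 0
gen 9: 1 · 2 · 1 · 0 · 2 · 0
1 · 0 · 2 · 3 · 0 · 1
3 · 2 · 0 · 3 · 3 · 1
1 · 3 · 1 · 1 · 1 · 0
0 · 2 · 3 · 3 · 0 · 2
2 · 3 · 1 · 3 · 3 · 0
gen 10: 1 · 2 · 1 · 0 · 2 · 0
1 · 0 · 2 · 3 · 0 · 1
3 · 2 · 1 · 3 · 3 · 1
1 · 3 · 1 · 1 · 1 · 0
0 · 2 · 3 · 3 · 0 · 2
2 · 3 · 1 · 3 · 3 · 0
gen 11: 1 · 2 · 1 · 0 · 2 · 0
1 · 0 · 2 · 3 · 0 · 1
3 · 2 · 2 · 3 · 3 · 1
1 · 3 · 1 · 1 · 1 · 0
0 · 2 · 3 · 3 · 0 · 2
2 · 3 · 1 · 3 · 3 · 0
gen 12: 1 · 2 · 1 · 0 · 2 · 0
1 · 0 · 2 · 3 · 0 · 1
3 · 2 · 3 · 3 · 3 · 1
1 · 3 · 1 · 1 · 1 · 0
0 · 2 · 3 · 3 · 0 · 2
2 · 3 · 1 · 3 · 3 · 0

57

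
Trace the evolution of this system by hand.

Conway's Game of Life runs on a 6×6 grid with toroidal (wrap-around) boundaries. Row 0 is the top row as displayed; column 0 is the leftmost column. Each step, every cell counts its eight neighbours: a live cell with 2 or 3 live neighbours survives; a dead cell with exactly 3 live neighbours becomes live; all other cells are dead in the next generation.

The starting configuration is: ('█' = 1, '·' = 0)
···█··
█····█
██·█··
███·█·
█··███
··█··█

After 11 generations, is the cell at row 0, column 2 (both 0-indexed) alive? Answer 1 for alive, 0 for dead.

gen 0: ···█··
█····█
██·█··
███·█·
█··███
··█··█
gen 1: █···██
███·██
···██·
······
······
█·█··█
gen 2: ··█···
·██···
█████·
······
······
██··█·
gen 3: █·██··
█·····
█··█··
·███··
······
·█····
gen 4: █·█···
█·██·█
█··█··
·███··
·█····
·██···
gen 5: █····█
█·████
█····█
██·█··
█··█··
█·█···
gen 6: ··█···
···█··
······
·██·█·
█··█·█
█·····
gen 7: ······
······
··██··
██████
█·████
██···█
gen 8: █·····
······
█····█
······
······
·███··
gen 9: ·██···
█····█
······
······
··█···
·██···
gen 10: ··█···
██····
······
······
·██···
···█··
gen 11: ·██···
·█····
······
······
··█···
·█·█··

1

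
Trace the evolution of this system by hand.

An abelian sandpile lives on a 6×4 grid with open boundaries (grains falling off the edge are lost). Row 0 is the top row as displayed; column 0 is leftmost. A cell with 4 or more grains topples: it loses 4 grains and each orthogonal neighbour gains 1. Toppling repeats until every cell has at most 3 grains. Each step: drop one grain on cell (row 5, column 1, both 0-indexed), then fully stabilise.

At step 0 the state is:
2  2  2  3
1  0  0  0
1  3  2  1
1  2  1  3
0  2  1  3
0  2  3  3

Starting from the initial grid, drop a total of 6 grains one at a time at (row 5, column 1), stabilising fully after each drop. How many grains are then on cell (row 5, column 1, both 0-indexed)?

k=0  2  2  2  3
1  0  0  0
1  3  2  1
1  2  1  3
0  2  1  3
0  2  3  3
k=1  2  2  2  3
1  0  0  0
1  3  2  1
1  2  1  3
0  2  1  3
0  3  3  3
k=2  2  2  2  3
1  0  0  0
1  3  2  2
1  2  2  0
0  3  3  1
1  1  1  1
k=3  2  2  2  3
1  0  0  0
1  3  2  2
1  2  2  0
0  3  3  1
1  2  1  1
k=4  2  2  2  3
1  0  0  0
1  3  2  2
1  2  2  0
0  3  3  1
1  3  1  1
k=5  2  2  2  3
1  0  0  0
1  3  2  2
1  3  3  0
1  1  0  2
2  1  3  1
k=6  2  2  2  3
1  0  0  0
1  3  2  2
1  3  3  0
1  1  0  2
2  2  3  1

2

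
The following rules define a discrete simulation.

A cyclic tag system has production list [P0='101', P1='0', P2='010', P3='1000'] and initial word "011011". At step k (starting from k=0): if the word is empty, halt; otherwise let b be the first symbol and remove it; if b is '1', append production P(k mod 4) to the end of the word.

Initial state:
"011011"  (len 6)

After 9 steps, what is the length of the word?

step 0: "011011"  (len 6)
step 1: "11011"  (len 5)
step 2: "10110"  (len 5)
step 3: "0110010"  (len 7)
step 4: "110010"  (len 6)
step 5: "10010101"  (len 8)
step 6: "00101010"  (len 8)
step 7: "0101010"  (len 7)
step 8: "101010"  (len 6)
step 9: "01010101"  (len 8)

8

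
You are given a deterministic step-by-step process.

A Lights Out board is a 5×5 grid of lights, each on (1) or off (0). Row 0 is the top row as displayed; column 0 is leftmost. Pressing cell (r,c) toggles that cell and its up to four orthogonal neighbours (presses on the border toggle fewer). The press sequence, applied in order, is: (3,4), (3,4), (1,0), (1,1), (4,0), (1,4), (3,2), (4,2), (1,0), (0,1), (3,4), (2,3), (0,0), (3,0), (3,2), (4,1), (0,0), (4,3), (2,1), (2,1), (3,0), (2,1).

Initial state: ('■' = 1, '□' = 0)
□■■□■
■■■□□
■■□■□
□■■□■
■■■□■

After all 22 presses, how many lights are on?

10

k=0  □■■□■
■■■□□
■■□■□
□■■□■
■■■□■
k=1  □■■□■
■■■□□
■■□■■
□■■■□
■■■□□
k=2  □■■□■
■■■□□
■■□■□
□■■□■
■■■□■
k=3  ■■■□■
□□■□□
□■□■□
□■■□■
■■■□■
k=4  ■□■□■
■■□□□
□□□■□
□■■□■
■■■□■
k=5  ■□■□■
■■□□□
□□□■□
■■■□■
□□■□■
k=6  ■□■□□
■■□■■
□□□■■
■■■□■
□□■□■
k=7  ■□■□□
■■□■■
□□■■■
■□□■■
□□□□■
k=8  ■□■□□
■■□■■
□□■■■
■□■■■
□■■■■
k=9  □□■□□
□□□■■
■□■■■
■□■■■
□■■■■
k=10  ■■□□□
□■□■■
■□■■■
■□■■■
□■■■■
k=11  ■■□□□
□■□■■
■□■■□
■□■□□
□■■■□
k=12  ■■□□□
□■□□■
■□□□■
■□■■□
□■■■□
k=13  □□□□□
■■□□■
■□□□■
■□■■□
□■■■□
k=14  □□□□□
■■□□■
□□□□■
□■■■□
■■■■□
k=15  □□□□□
■■□□■
□□■□■
□□□□□
■■□■□
k=16  □□□□□
■■□□■
□□■□■
□■□□□
□□■■□
k=17  ■■□□□
□■□□■
□□■□■
□■□□□
□□■■□
k=18  ■■□□□
□■□□■
□□■□■
□■□■□
□□□□■
k=19  ■■□□□
□□□□■
■■□□■
□□□■□
□□□□■
k=20  ■■□□□
□■□□■
□□■□■
□■□■□
□□□□■
k=21  ■■□□□
□■□□■
■□■□■
■□□■□
■□□□■
k=22  ■■□□□
□□□□■
□■□□■
■■□■□
■□□□■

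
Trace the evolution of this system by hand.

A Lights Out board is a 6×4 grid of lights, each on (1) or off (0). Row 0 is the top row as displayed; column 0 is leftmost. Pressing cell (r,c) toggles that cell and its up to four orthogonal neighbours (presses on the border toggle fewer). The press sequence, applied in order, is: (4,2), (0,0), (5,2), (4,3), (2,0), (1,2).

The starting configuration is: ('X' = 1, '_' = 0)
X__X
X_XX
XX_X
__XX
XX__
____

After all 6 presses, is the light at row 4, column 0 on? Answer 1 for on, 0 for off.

1

[0] X__X
X_XX
XX_X
__XX
XX__
____
[1] X__X
X_XX
XX_X
___X
X_XX
__X_
[2] _X_X
__XX
XX_X
___X
X_XX
__X_
[3] _X_X
__XX
XX_X
___X
X__X
_X_X
[4] _X_X
__XX
XX_X
____
X_X_
_X__
[5] _X_X
X_XX
___X
X___
X_X_
_X__
[6] _XXX
XX__
__XX
X___
X_X_
_X__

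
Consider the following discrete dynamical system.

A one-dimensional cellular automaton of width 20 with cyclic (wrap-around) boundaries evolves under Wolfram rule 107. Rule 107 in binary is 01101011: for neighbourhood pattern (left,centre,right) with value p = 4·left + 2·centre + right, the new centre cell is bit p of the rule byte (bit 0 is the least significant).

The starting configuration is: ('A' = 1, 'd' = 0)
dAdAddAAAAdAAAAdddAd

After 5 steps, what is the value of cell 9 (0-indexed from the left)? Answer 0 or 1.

1

k=0  dAdAddAAAAdAAAAdddAd
k=1  AdAddAAddAAAddAdAAdd
k=2  dAddAAAdAAdAdAdAAAdA
k=3  AddAAdAAAAAdAdAAdAAd
k=4  ddAAAAAdddAAdAAAAAAA
k=5  dAAdddAdAAAAAAdddddA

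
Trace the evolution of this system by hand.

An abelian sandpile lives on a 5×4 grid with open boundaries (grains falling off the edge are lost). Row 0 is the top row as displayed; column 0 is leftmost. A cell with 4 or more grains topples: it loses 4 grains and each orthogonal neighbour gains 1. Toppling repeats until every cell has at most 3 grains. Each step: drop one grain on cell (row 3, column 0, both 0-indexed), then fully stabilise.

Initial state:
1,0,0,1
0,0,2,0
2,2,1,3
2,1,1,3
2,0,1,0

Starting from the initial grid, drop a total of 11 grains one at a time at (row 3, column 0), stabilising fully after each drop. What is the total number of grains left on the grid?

t=0: 1,0,0,1
0,0,2,0
2,2,1,3
2,1,1,3
2,0,1,0
t=1: 1,0,0,1
0,0,2,0
2,2,1,3
3,1,1,3
2,0,1,0
t=2: 1,0,0,1
0,0,2,0
3,2,1,3
0,2,1,3
3,0,1,0
t=3: 1,0,0,1
0,0,2,0
3,2,1,3
1,2,1,3
3,0,1,0
t=4: 1,0,0,1
0,0,2,0
3,2,1,3
2,2,1,3
3,0,1,0
t=5: 1,0,0,1
0,0,2,0
3,2,1,3
3,2,1,3
3,0,1,0
t=6: 1,0,0,1
1,0,2,0
0,3,1,3
2,3,1,3
0,1,1,0
t=7: 1,0,0,1
1,0,2,0
0,3,1,3
3,3,1,3
0,1,1,0
t=8: 1,0,0,1
1,1,2,0
2,0,2,3
1,1,2,3
1,2,1,0
t=9: 1,0,0,1
1,1,2,0
2,0,2,3
2,1,2,3
1,2,1,0
t=10: 1,0,0,1
1,1,2,0
2,0,2,3
3,1,2,3
1,2,1,0
t=11: 1,0,0,1
1,1,2,0
3,0,2,3
0,2,2,3
2,2,1,0

26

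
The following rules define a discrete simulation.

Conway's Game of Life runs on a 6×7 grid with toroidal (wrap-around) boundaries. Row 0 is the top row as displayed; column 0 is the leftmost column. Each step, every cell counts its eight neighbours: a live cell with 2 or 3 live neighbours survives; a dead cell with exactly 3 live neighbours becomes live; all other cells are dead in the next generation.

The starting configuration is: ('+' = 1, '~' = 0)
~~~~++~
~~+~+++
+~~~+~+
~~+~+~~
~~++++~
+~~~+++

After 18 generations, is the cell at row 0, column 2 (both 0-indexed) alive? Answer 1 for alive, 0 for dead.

0

step 0: ~~~~++~
~~+~+++
+~~~+~+
~~+~+~~
~~++++~
+~~~+++
step 1: +~~~~~~
+~~~~~~
++~~+~+
~++~~~+
~++~~~~
~~~~~~~
step 2: ~~~~~~~
~~~~~~~
~~+~~++
~~~+~++
+++~~~~
~+~~~~~
step 3: ~~~~~~~
~~~~~~~
~~~~+++
~~~+++~
+++~~~+
+++~~~~
step 4: ~+~~~~~
~~~~~+~
~~~+~~+
~+++~~~
~~~~+++
~~+~~~+
step 5: ~~~~~~~
~~~~~~~
~~~++~~
+~++~~+
++~~+++
+~~~~~+
step 6: ~~~~~~~
~~~~~~~
~~+++~~
~~+~~~~
~~+++~~
~+~~~~~
step 7: ~~~~~~~
~~~+~~~
~~++~~~
~+~~~~~
~+++~~~
~~++~~~
step 8: ~~++~~~
~~++~~~
~~++~~~
~+~~~~~
~+~+~~~
~+~+~~~
step 9: ~+~~+~~
~+~~+~~
~+~+~~~
~+~+~~~
++~~~~~
~+~++~~
step 10: ++~~++~
++~++~~
++~++~~
~+~~~~~
++~++~~
~+~++~~
step 11: ~~~~~++
~~~~~~~
~~~++~~
~~~~~~~
++~++~~
~~~~~~+
step 12: ~~~~~++
~~~~++~
~~~~~~~
~~+~~~~
+~~~~~~
~~~~+~+
step 13: ~~~~~~+
~~~~+++
~~~~~~~
~~~~~~~
~~~~~~~
+~~~~~+
step 14: ~~~~~~~
~~~~~++
~~~~~+~
~~~~~~~
~~~~~~~
+~~~~~+
step 15: +~~~~+~
~~~~~++
~~~~~++
~~~~~~~
~~~~~~~
~~~~~~~
step 16: ~~~~~+~
+~~~+~~
~~~~~++
~~~~~~~
~~~~~~~
~~~~~~~
step 17: ~~~~~~~
~~~~+~~
~~~~~++
~~~~~~~
~~~~~~~
~~~~~~~
step 18: ~~~~~~~
~~~~~+~
~~~~~+~
~~~~~~~
~~~~~~~
~~~~~~~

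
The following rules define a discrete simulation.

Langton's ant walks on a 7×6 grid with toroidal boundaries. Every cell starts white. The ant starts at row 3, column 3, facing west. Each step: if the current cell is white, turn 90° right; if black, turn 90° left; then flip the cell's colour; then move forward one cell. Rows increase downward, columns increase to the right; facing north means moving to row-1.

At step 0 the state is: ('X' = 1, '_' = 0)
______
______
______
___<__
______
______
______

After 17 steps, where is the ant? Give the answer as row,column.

step 0: ______
______
______
___<__
______
______
______
step 1: ______
______
___^__
___X__
______
______
______
step 2: ______
______
___X>_
___X__
______
______
______
step 3: ______
______
___XX_
___Xv_
______
______
______
step 4: ______
______
___XX_
___<X_
______
______
______
step 5: ______
______
___XX_
____X_
___v__
______
______
step 6: ______
______
___XX_
____X_
__<X__
______
______
step 7: ______
______
___XX_
__^_X_
__XX__
______
______
step 8: ______
______
___XX_
__X>X_
__XX__
______
______
step 9: ______
______
___XX_
__XXX_
__Xv__
______
______
step 10: ______
______
___XX_
__XXX_
__X_>_
______
______
step 11: ______
______
___XX_
__XXX_
__X_X_
____v_
______
step 12: ______
______
___XX_
__XXX_
__X_X_
___<X_
______
step 13: ______
______
___XX_
__XXX_
__X^X_
___XX_
______
step 14: ______
______
___XX_
__XXX_
__XX>_
___XX_
______
step 15: ______
______
___XX_
__XX^_
__XX__
___XX_
______
step 16: ______
______
___XX_
__X<__
__XX__
___XX_
______
step 17: ______
______
___XX_
__X___
__Xv__
___XX_
______

4,3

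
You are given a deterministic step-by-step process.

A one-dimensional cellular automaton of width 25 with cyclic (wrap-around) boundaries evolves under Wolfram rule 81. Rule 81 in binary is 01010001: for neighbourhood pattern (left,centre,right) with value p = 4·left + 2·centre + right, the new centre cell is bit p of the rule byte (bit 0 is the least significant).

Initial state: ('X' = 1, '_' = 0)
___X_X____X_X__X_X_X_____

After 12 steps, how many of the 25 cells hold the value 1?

gen 0: ___X_X____X_X__X_X_X_____
gen 1: XX____XXX____X______XXXXX
gen 2: _XXXX___XXXX__XXXXX______
gen 3: ____XXX____XX_____XXXXXXX
gen 4: XXX___XXXX__XXXXX_______X
gen 5: __XXX____XX_____XXXXXXX__
gen 6: X___XXXX__XXXXX_______XXX
gen 7: XXX____XX_____XXXXXXX____
gen 8: __XXXX__XXXXX_______XXXX_
gen 9: X____XX_____XXXXXXX____XX
gen 10: XXXX__XXXXX_______XXXX___
gen 11: ___XX_____XXXXXXX____XXX_
gen 12: XX__XXXXX_______XXXX___XX

13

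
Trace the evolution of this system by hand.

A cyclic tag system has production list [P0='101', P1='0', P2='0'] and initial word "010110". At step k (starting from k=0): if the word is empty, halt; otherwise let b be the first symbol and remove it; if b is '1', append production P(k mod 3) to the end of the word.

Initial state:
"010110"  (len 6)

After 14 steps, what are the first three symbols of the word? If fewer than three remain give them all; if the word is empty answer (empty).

110

gen 0: "010110"  (len 6)
gen 1: "10110"  (len 5)
gen 2: "01100"  (len 5)
gen 3: "1100"  (len 4)
gen 4: "100101"  (len 6)
gen 5: "001010"  (len 6)
gen 6: "01010"  (len 5)
gen 7: "1010"  (len 4)
gen 8: "0100"  (len 4)
gen 9: "100"  (len 3)
gen 10: "00101"  (len 5)
gen 11: "0101"  (len 4)
gen 12: "101"  (len 3)
gen 13: "01101"  (len 5)
gen 14: "1101"  (len 4)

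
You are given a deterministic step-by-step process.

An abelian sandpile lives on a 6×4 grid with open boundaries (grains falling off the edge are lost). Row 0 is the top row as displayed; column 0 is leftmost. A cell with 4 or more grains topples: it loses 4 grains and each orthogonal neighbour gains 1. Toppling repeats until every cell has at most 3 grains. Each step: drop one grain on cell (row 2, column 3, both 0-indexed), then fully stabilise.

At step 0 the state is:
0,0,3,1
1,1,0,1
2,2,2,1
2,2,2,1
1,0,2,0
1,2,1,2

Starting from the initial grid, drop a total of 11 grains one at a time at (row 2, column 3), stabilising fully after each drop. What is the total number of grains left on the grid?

36

gen 0: 0,0,3,1
1,1,0,1
2,2,2,1
2,2,2,1
1,0,2,0
1,2,1,2
gen 1: 0,0,3,1
1,1,0,1
2,2,2,2
2,2,2,1
1,0,2,0
1,2,1,2
gen 2: 0,0,3,1
1,1,0,1
2,2,2,3
2,2,2,1
1,0,2,0
1,2,1,2
gen 3: 0,0,3,1
1,1,0,2
2,2,3,0
2,2,2,2
1,0,2,0
1,2,1,2
gen 4: 0,0,3,1
1,1,0,2
2,2,3,1
2,2,2,2
1,0,2,0
1,2,1,2
gen 5: 0,0,3,1
1,1,0,2
2,2,3,2
2,2,2,2
1,0,2,0
1,2,1,2
gen 6: 0,0,3,1
1,1,0,2
2,2,3,3
2,2,2,2
1,0,2,0
1,2,1,2
gen 7: 0,0,3,1
1,1,1,3
2,3,0,1
2,2,3,3
1,0,2,0
1,2,1,2
gen 8: 0,0,3,1
1,1,1,3
2,3,0,2
2,2,3,3
1,0,2,0
1,2,1,2
gen 9: 0,0,3,1
1,1,1,3
2,3,0,3
2,2,3,3
1,0,2,0
1,2,1,2
gen 10: 0,0,3,2
1,1,2,0
2,3,2,2
2,3,0,1
1,0,3,1
1,2,1,2
gen 11: 0,0,3,2
1,1,2,0
2,3,2,3
2,3,0,1
1,0,3,1
1,2,1,2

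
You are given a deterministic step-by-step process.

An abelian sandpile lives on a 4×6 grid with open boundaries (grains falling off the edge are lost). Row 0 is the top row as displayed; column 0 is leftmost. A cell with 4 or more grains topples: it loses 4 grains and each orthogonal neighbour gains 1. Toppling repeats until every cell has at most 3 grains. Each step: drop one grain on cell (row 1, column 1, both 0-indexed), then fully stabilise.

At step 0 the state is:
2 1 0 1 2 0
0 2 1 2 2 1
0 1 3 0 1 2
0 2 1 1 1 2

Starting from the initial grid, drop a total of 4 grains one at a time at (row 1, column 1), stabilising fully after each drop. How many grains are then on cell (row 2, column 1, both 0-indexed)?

step 0: 2 1 0 1 2 0
0 2 1 2 2 1
0 1 3 0 1 2
0 2 1 1 1 2
step 1: 2 1 0 1 2 0
0 3 1 2 2 1
0 1 3 0 1 2
0 2 1 1 1 2
step 2: 2 2 0 1 2 0
1 0 2 2 2 1
0 2 3 0 1 2
0 2 1 1 1 2
step 3: 2 2 0 1 2 0
1 1 2 2 2 1
0 2 3 0 1 2
0 2 1 1 1 2
step 4: 2 2 0 1 2 0
1 2 2 2 2 1
0 2 3 0 1 2
0 2 1 1 1 2

2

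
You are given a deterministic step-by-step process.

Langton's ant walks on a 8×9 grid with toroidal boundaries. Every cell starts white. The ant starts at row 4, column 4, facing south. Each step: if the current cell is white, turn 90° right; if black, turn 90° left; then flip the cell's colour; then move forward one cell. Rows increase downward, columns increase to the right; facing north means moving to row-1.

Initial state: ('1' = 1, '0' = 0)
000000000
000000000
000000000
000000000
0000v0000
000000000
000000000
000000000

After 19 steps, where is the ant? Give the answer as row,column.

step 0: 000000000
000000000
000000000
000000000
0000v0000
000000000
000000000
000000000
step 1: 000000000
000000000
000000000
000000000
000<10000
000000000
000000000
000000000
step 2: 000000000
000000000
000000000
000^00000
000110000
000000000
000000000
000000000
step 3: 000000000
000000000
000000000
0001>0000
000110000
000000000
000000000
000000000
step 4: 000000000
000000000
000000000
000110000
0001v0000
000000000
000000000
000000000
step 5: 000000000
000000000
000000000
000110000
00010>000
000000000
000000000
000000000
step 6: 000000000
000000000
000000000
000110000
000101000
00000v000
000000000
000000000
step 7: 000000000
000000000
000000000
000110000
000101000
0000<1000
000000000
000000000
step 8: 000000000
000000000
000000000
000110000
0001^1000
000011000
000000000
000000000
step 9: 000000000
000000000
000000000
000110000
00011>000
000011000
000000000
000000000
step 10: 000000000
000000000
000000000
00011^000
000110000
000011000
000000000
000000000
step 11: 000000000
000000000
000000000
000111>00
000110000
000011000
000000000
000000000
step 12: 000000000
000000000
000000000
000111100
000110v00
000011000
000000000
000000000
step 13: 000000000
000000000
000000000
000111100
00011<100
000011000
000000000
000000000
step 14: 000000000
000000000
000000000
00011^100
000111100
000011000
000000000
000000000
step 15: 000000000
000000000
000000000
0001<0100
000111100
000011000
000000000
000000000
step 16: 000000000
000000000
000000000
000100100
0001v1100
000011000
000000000
000000000
step 17: 000000000
000000000
000000000
000100100
00010>100
000011000
000000000
000000000
step 18: 000000000
000000000
000000000
00010^100
000100100
000011000
000000000
000000000
step 19: 000000000
000000000
000000000
000101>00
000100100
000011000
000000000
000000000

3,6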